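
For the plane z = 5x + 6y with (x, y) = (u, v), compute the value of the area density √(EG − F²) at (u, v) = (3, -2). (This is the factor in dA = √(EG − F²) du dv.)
√(EG − F²)|_{(3, -2)} = sqrt(62)

E = 26, F = 30, G = 37, so EG − F² = 62. Taking the positive square root: √(EG − F²) = sqrt(62). At (u, v) = (3, -2): sqrt(62).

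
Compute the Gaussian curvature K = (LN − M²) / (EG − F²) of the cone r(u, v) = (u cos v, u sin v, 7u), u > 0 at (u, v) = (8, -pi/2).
K = 0

Coefficients of the first fundamental form: E = 50, F = 0, G = u^2.
Coefficients of the second fundamental form: L = 0, M = 0, N = 7*sqrt(2)*u^2/(10*Abs(u)).
Assemble K = (LN − M²)/(EG − F²) = 0. At (u, v) = (8, -pi/2): K = 0.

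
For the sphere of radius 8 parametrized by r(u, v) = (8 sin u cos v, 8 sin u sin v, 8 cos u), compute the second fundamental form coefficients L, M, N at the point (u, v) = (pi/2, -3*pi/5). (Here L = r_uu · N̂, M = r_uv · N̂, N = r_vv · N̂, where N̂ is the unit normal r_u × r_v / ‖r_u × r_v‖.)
L = -8;  M = 0;  N = -8

Compute the unit normal N̂(u, v) = (sin(u)^2*cos(v)/Abs(sin(u)), sin(u)^2*sin(v)/Abs(sin(u)), sin(2*u)/(2*Abs(sin(u)))), and the second partials r_uu, r_uv, r_vv. Take dot products:
  L(u, v) = r_uu · N̂ = -8*sin(u)/Abs(sin(u)),
  M(u, v) = r_uv · N̂ = 0,
  N(u, v) = r_vv · N̂ = -8*sin(u)^3/Abs(sin(u)).
Evaluating at (u, v) = (pi/2, -3*pi/5):
  L = -8, M = 0, N = -8.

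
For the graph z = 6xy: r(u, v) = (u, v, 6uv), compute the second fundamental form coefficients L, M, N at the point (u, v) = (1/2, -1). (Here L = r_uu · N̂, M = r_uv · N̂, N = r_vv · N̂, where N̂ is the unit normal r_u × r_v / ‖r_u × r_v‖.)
L = 0;  M = 3*sqrt(46)/23;  N = 0

Compute the unit normal N̂(u, v) = (-6*v/sqrt(36*u^2 + 36*v^2 + 1), -6*u/sqrt(36*u^2 + 36*v^2 + 1), 1/sqrt(36*u^2 + 36*v^2 + 1)), and the second partials r_uu, r_uv, r_vv. Take dot products:
  L(u, v) = r_uu · N̂ = 0,
  M(u, v) = r_uv · N̂ = 6/sqrt(36*u^2 + 36*v^2 + 1),
  N(u, v) = r_vv · N̂ = 0.
Evaluating at (u, v) = (1/2, -1):
  L = 0, M = 3*sqrt(46)/23, N = 0.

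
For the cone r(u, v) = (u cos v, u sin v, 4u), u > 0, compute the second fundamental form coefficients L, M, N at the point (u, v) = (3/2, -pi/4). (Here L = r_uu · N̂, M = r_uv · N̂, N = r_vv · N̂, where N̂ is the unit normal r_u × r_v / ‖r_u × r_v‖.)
L = 0;  M = 0;  N = 6*sqrt(17)/17

Compute the unit normal N̂(u, v) = (-4*sqrt(17)*u*cos(v)/(17*Abs(u)), -4*sqrt(17)*u*sin(v)/(17*Abs(u)), sqrt(17)*u/(17*Abs(u))), and the second partials r_uu, r_uv, r_vv. Take dot products:
  L(u, v) = r_uu · N̂ = 0,
  M(u, v) = r_uv · N̂ = 0,
  N(u, v) = r_vv · N̂ = 4*sqrt(17)*u^2/(17*Abs(u)).
Evaluating at (u, v) = (3/2, -pi/4):
  L = 0, M = 0, N = 6*sqrt(17)/17.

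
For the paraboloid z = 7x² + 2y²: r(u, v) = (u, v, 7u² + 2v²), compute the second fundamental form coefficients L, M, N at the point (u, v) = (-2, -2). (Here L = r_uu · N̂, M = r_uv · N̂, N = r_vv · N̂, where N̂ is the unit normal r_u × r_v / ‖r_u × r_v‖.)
L = 14*sqrt(849)/849;  M = 0;  N = 4*sqrt(849)/849

Compute the unit normal N̂(u, v) = (-14*u/sqrt(196*u^2 + 16*v^2 + 1), -4*v/sqrt(196*u^2 + 16*v^2 + 1), 1/sqrt(196*u^2 + 16*v^2 + 1)), and the second partials r_uu, r_uv, r_vv. Take dot products:
  L(u, v) = r_uu · N̂ = 14/sqrt(196*u^2 + 16*v^2 + 1),
  M(u, v) = r_uv · N̂ = 0,
  N(u, v) = r_vv · N̂ = 4/sqrt(196*u^2 + 16*v^2 + 1).
Evaluating at (u, v) = (-2, -2):
  L = 14*sqrt(849)/849, M = 0, N = 4*sqrt(849)/849.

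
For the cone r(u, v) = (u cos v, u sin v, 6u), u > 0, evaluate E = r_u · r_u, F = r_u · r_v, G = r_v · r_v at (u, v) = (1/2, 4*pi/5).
E = 37;  F = 0;  G = 1/4

Partials: r_u = (cos(v), sin(v), 6), r_v = (-u*sin(v), u*cos(v), 0). As functions of (u, v):
  E = r_u · r_u = 37,
  F = r_u · r_v = 0,
  G = r_v · r_v = u^2.
Evaluating at (u, v) = (1/2, 4*pi/5): E = 37, F = 0, G = 1/4.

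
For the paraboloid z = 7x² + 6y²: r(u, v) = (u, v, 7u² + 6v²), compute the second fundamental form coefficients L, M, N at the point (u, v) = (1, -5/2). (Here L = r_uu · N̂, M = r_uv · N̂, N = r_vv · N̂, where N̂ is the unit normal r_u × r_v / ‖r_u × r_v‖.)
L = 14*sqrt(1097)/1097;  M = 0;  N = 12*sqrt(1097)/1097

Compute the unit normal N̂(u, v) = (-14*u/sqrt(196*u^2 + 144*v^2 + 1), -12*v/sqrt(196*u^2 + 144*v^2 + 1), 1/sqrt(196*u^2 + 144*v^2 + 1)), and the second partials r_uu, r_uv, r_vv. Take dot products:
  L(u, v) = r_uu · N̂ = 14/sqrt(196*u^2 + 144*v^2 + 1),
  M(u, v) = r_uv · N̂ = 0,
  N(u, v) = r_vv · N̂ = 12/sqrt(196*u^2 + 144*v^2 + 1).
Evaluating at (u, v) = (1, -5/2):
  L = 14*sqrt(1097)/1097, M = 0, N = 12*sqrt(1097)/1097.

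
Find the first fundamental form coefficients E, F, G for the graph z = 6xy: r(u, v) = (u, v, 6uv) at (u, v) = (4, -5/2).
E = 226;  F = -360;  G = 577

Partials: r_u = (1, 0, 6*v), r_v = (0, 1, 6*u). As functions of (u, v):
  E = r_u · r_u = 36*v^2 + 1,
  F = r_u · r_v = 36*u*v,
  G = r_v · r_v = 36*u^2 + 1.
Evaluating at (u, v) = (4, -5/2): E = 226, F = -360, G = 577.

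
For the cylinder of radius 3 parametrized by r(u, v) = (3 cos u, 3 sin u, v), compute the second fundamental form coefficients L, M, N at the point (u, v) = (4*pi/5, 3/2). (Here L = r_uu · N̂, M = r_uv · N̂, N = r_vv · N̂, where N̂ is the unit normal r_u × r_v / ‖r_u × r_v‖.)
L = -3;  M = 0;  N = 0

Compute the unit normal N̂(u, v) = (cos(u), sin(u), 0), and the second partials r_uu, r_uv, r_vv. Take dot products:
  L(u, v) = r_uu · N̂ = -3,
  M(u, v) = r_uv · N̂ = 0,
  N(u, v) = r_vv · N̂ = 0.
Evaluating at (u, v) = (4*pi/5, 3/2):
  L = -3, M = 0, N = 0.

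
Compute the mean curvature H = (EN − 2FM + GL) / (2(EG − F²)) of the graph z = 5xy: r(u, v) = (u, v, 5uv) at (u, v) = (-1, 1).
H = 125*sqrt(51)/2601

With E = 25*v^2 + 1, F = 25*u*v, G = 25*u^2 + 1, L = 0, M = 5/sqrt(25*u^2 + 25*v^2 + 1), N = 0, assemble
  H = (EN − 2FM + GL) / (2(EG − F²)) = -125*u*v/(25*u^2 + 25*v^2 + 1)^(3/2).
At (u, v) = (-1, 1): H = 125*sqrt(51)/2601.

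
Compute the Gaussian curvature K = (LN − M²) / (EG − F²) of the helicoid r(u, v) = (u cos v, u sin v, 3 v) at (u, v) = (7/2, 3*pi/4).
K = -144/7225

Coefficients of the first fundamental form: E = 1, F = 0, G = u^2 + 9.
Coefficients of the second fundamental form: L = 0, M = -3/sqrt(u^2 + 9), N = 0.
Assemble K = (LN − M²)/(EG − F²) = -9/(u^2 + 9)^2. At (u, v) = (7/2, 3*pi/4): K = -144/7225.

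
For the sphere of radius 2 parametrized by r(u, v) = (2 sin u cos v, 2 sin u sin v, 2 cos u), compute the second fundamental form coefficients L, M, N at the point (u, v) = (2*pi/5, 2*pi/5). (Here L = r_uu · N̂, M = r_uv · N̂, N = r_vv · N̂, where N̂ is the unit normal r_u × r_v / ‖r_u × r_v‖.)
L = -2;  M = 0;  N = -5/4 - sqrt(5)/4

Compute the unit normal N̂(u, v) = (sin(u)^2*cos(v)/Abs(sin(u)), sin(u)^2*sin(v)/Abs(sin(u)), sin(2*u)/(2*Abs(sin(u)))), and the second partials r_uu, r_uv, r_vv. Take dot products:
  L(u, v) = r_uu · N̂ = -2*sin(u)/Abs(sin(u)),
  M(u, v) = r_uv · N̂ = 0,
  N(u, v) = r_vv · N̂ = -2*sin(u)^3/Abs(sin(u)).
Evaluating at (u, v) = (2*pi/5, 2*pi/5):
  L = -2, M = 0, N = -5/4 - sqrt(5)/4.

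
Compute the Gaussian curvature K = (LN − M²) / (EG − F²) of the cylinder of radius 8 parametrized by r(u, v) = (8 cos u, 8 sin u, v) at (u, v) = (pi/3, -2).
K = 0

Coefficients of the first fundamental form: E = 64, F = 0, G = 1.
Coefficients of the second fundamental form: L = -8, M = 0, N = 0.
Assemble K = (LN − M²)/(EG − F²) = 0. At (u, v) = (pi/3, -2): K = 0.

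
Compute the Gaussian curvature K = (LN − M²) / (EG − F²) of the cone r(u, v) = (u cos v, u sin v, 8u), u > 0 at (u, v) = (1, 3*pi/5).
K = 0

Coefficients of the first fundamental form: E = 65, F = 0, G = u^2.
Coefficients of the second fundamental form: L = 0, M = 0, N = 8*sqrt(65)*u^2/(65*Abs(u)).
Assemble K = (LN − M²)/(EG − F²) = 0. At (u, v) = (1, 3*pi/5): K = 0.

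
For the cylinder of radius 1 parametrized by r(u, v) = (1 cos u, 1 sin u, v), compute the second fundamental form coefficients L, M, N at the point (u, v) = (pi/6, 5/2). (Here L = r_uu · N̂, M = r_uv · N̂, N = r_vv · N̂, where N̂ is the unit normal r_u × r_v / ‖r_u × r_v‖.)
L = -1;  M = 0;  N = 0

Compute the unit normal N̂(u, v) = (cos(u), sin(u), 0), and the second partials r_uu, r_uv, r_vv. Take dot products:
  L(u, v) = r_uu · N̂ = -1,
  M(u, v) = r_uv · N̂ = 0,
  N(u, v) = r_vv · N̂ = 0.
Evaluating at (u, v) = (pi/6, 5/2):
  L = -1, M = 0, N = 0.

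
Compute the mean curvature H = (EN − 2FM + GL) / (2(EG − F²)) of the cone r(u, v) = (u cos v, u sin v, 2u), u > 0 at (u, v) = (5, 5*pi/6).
H = sqrt(5)/25

With E = 5, F = 0, G = u^2, L = 0, M = 0, N = 2*sqrt(5)*u^2/(5*Abs(u)), assemble
  H = (EN − 2FM + GL) / (2(EG − F²)) = sqrt(5)/(5*Abs(u)).
At (u, v) = (5, 5*pi/6): H = sqrt(5)/25.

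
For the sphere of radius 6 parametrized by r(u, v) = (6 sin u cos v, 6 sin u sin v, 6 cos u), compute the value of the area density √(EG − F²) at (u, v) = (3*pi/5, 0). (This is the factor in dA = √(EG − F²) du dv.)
√(EG − F²)|_{(3*pi/5, 0)} = 9*sqrt(2*sqrt(5) + 10)

E = 36, F = 0, G = 36*sin(u)^2, so EG − F² = 1296*sin(u)^2. Taking the positive square root: √(EG − F²) = 36*Abs(sin(u)). At (u, v) = (3*pi/5, 0): 9*sqrt(2*sqrt(5) + 10).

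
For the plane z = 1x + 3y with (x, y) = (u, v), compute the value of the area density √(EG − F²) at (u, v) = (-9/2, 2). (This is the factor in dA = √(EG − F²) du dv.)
√(EG − F²)|_{(-9/2, 2)} = sqrt(11)

E = 2, F = 3, G = 10, so EG − F² = 11. Taking the positive square root: √(EG − F²) = sqrt(11). At (u, v) = (-9/2, 2): sqrt(11).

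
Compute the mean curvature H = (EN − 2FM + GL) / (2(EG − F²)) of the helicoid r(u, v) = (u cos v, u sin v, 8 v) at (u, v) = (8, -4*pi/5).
H = 0

With E = 1, F = 0, G = u^2 + 64, L = 0, M = -8/sqrt(u^2 + 64), N = 0, assemble
  H = (EN − 2FM + GL) / (2(EG − F²)) = 0.
At (u, v) = (8, -4*pi/5): H = 0.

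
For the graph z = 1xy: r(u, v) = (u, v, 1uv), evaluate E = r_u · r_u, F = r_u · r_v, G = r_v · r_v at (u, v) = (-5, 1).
E = 2;  F = -5;  G = 26

Partials: r_u = (1, 0, v), r_v = (0, 1, u). As functions of (u, v):
  E = r_u · r_u = v^2 + 1,
  F = r_u · r_v = u*v,
  G = r_v · r_v = u^2 + 1.
Evaluating at (u, v) = (-5, 1): E = 2, F = -5, G = 26.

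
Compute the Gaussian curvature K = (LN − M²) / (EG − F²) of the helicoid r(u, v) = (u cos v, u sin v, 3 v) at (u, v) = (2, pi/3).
K = -9/169

Coefficients of the first fundamental form: E = 1, F = 0, G = u^2 + 9.
Coefficients of the second fundamental form: L = 0, M = -3/sqrt(u^2 + 9), N = 0.
Assemble K = (LN − M²)/(EG − F²) = -9/(u^2 + 9)^2. At (u, v) = (2, pi/3): K = -9/169.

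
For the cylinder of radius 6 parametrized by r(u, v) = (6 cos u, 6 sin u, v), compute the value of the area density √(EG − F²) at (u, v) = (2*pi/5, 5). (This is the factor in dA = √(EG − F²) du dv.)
√(EG − F²)|_{(2*pi/5, 5)} = 6

E = 36, F = 0, G = 1, so EG − F² = 36. Taking the positive square root: √(EG − F²) = 6. At (u, v) = (2*pi/5, 5): 6.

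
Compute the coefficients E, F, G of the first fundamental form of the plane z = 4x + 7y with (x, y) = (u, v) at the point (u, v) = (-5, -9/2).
E = 17;  F = 28;  G = 50

Partials: r_u = (1, 0, 4), r_v = (0, 1, 7). As functions of (u, v):
  E = r_u · r_u = 17,
  F = r_u · r_v = 28,
  G = r_v · r_v = 50.
Evaluating at (u, v) = (-5, -9/2): E = 17, F = 28, G = 50.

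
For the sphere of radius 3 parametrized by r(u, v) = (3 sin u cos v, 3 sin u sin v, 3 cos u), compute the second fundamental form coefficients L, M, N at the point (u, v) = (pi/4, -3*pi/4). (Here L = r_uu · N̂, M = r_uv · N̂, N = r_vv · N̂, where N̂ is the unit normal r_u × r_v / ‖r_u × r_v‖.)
L = -3;  M = 0;  N = -3/2

Compute the unit normal N̂(u, v) = (sin(u)^2*cos(v)/Abs(sin(u)), sin(u)^2*sin(v)/Abs(sin(u)), sin(2*u)/(2*Abs(sin(u)))), and the second partials r_uu, r_uv, r_vv. Take dot products:
  L(u, v) = r_uu · N̂ = -3*sin(u)/Abs(sin(u)),
  M(u, v) = r_uv · N̂ = 0,
  N(u, v) = r_vv · N̂ = -3*sin(u)^3/Abs(sin(u)).
Evaluating at (u, v) = (pi/4, -3*pi/4):
  L = -3, M = 0, N = -3/2.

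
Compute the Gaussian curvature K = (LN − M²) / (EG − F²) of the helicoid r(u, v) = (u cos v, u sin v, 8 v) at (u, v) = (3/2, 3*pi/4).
K = -1024/70225

Coefficients of the first fundamental form: E = 1, F = 0, G = u^2 + 64.
Coefficients of the second fundamental form: L = 0, M = -8/sqrt(u^2 + 64), N = 0.
Assemble K = (LN − M²)/(EG − F²) = -64/(u^2 + 64)^2. At (u, v) = (3/2, 3*pi/4): K = -1024/70225.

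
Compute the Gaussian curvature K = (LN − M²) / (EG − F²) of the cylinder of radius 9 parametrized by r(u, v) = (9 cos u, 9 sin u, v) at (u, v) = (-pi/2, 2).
K = 0

Coefficients of the first fundamental form: E = 81, F = 0, G = 1.
Coefficients of the second fundamental form: L = -9, M = 0, N = 0.
Assemble K = (LN − M²)/(EG − F²) = 0. At (u, v) = (-pi/2, 2): K = 0.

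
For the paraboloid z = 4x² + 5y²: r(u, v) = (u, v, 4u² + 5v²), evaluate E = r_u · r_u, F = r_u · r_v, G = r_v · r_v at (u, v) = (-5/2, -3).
E = 401;  F = 600;  G = 901

Partials: r_u = (1, 0, 8*u), r_v = (0, 1, 10*v). As functions of (u, v):
  E = r_u · r_u = 64*u^2 + 1,
  F = r_u · r_v = 80*u*v,
  G = r_v · r_v = 100*v^2 + 1.
Evaluating at (u, v) = (-5/2, -3): E = 401, F = 600, G = 901.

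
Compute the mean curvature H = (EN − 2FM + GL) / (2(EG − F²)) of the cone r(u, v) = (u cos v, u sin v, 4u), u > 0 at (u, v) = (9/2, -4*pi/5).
H = 4*sqrt(17)/153

With E = 17, F = 0, G = u^2, L = 0, M = 0, N = 4*sqrt(17)*u^2/(17*Abs(u)), assemble
  H = (EN − 2FM + GL) / (2(EG − F²)) = 2*sqrt(17)/(17*Abs(u)).
At (u, v) = (9/2, -4*pi/5): H = 4*sqrt(17)/153.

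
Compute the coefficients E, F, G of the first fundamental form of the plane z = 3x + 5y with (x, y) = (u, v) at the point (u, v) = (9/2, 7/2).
E = 10;  F = 15;  G = 26

Partials: r_u = (1, 0, 3), r_v = (0, 1, 5). As functions of (u, v):
  E = r_u · r_u = 10,
  F = r_u · r_v = 15,
  G = r_v · r_v = 26.
Evaluating at (u, v) = (9/2, 7/2): E = 10, F = 15, G = 26.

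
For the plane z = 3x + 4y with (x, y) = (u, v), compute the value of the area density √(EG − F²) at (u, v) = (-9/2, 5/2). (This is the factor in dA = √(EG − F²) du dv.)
√(EG − F²)|_{(-9/2, 5/2)} = sqrt(26)

E = 10, F = 12, G = 17, so EG − F² = 26. Taking the positive square root: √(EG − F²) = sqrt(26). At (u, v) = (-9/2, 5/2): sqrt(26).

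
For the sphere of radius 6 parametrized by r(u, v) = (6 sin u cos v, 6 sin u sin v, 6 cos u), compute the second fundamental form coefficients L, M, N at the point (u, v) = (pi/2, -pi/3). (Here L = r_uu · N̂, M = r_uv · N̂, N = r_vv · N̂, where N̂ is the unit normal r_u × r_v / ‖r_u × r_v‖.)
L = -6;  M = 0;  N = -6

Compute the unit normal N̂(u, v) = (sin(u)^2*cos(v)/Abs(sin(u)), sin(u)^2*sin(v)/Abs(sin(u)), sin(2*u)/(2*Abs(sin(u)))), and the second partials r_uu, r_uv, r_vv. Take dot products:
  L(u, v) = r_uu · N̂ = -6*sin(u)/Abs(sin(u)),
  M(u, v) = r_uv · N̂ = 0,
  N(u, v) = r_vv · N̂ = -6*sin(u)^3/Abs(sin(u)).
Evaluating at (u, v) = (pi/2, -pi/3):
  L = -6, M = 0, N = -6.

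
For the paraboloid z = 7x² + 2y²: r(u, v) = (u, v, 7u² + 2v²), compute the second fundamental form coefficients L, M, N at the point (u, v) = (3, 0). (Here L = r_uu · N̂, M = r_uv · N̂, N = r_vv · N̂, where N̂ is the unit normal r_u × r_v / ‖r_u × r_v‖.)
L = 14*sqrt(1765)/1765;  M = 0;  N = 4*sqrt(1765)/1765

Compute the unit normal N̂(u, v) = (-14*u/sqrt(196*u^2 + 16*v^2 + 1), -4*v/sqrt(196*u^2 + 16*v^2 + 1), 1/sqrt(196*u^2 + 16*v^2 + 1)), and the second partials r_uu, r_uv, r_vv. Take dot products:
  L(u, v) = r_uu · N̂ = 14/sqrt(196*u^2 + 16*v^2 + 1),
  M(u, v) = r_uv · N̂ = 0,
  N(u, v) = r_vv · N̂ = 4/sqrt(196*u^2 + 16*v^2 + 1).
Evaluating at (u, v) = (3, 0):
  L = 14*sqrt(1765)/1765, M = 0, N = 4*sqrt(1765)/1765.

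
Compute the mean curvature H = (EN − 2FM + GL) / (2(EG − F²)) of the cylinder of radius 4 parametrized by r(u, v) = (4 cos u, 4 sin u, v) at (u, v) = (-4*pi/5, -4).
H = -1/8

With E = 16, F = 0, G = 1, L = -4, M = 0, N = 0, assemble
  H = (EN − 2FM + GL) / (2(EG − F²)) = -1/8.
At (u, v) = (-4*pi/5, -4): H = -1/8.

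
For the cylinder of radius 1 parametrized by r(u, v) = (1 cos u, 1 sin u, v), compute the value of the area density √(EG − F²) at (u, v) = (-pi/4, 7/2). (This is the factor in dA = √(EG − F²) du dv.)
√(EG − F²)|_{(-pi/4, 7/2)} = 1

E = 1, F = 0, G = 1, so EG − F² = 1. Taking the positive square root: √(EG − F²) = 1. At (u, v) = (-pi/4, 7/2): 1.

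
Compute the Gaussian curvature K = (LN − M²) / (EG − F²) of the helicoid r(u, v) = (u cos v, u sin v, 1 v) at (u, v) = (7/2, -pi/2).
K = -16/2809

Coefficients of the first fundamental form: E = 1, F = 0, G = u^2 + 1.
Coefficients of the second fundamental form: L = 0, M = -1/sqrt(u^2 + 1), N = 0.
Assemble K = (LN − M²)/(EG − F²) = -1/(u^2 + 1)^2. At (u, v) = (7/2, -pi/2): K = -16/2809.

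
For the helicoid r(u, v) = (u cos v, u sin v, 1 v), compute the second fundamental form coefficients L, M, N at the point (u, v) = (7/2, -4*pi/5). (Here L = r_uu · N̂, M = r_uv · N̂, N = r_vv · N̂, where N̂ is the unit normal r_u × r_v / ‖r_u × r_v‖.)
L = 0;  M = -2*sqrt(53)/53;  N = 0

Compute the unit normal N̂(u, v) = (sin(v)/sqrt(u^2 + 1), -cos(v)/sqrt(u^2 + 1), u/sqrt(u^2 + 1)), and the second partials r_uu, r_uv, r_vv. Take dot products:
  L(u, v) = r_uu · N̂ = 0,
  M(u, v) = r_uv · N̂ = -1/sqrt(u^2 + 1),
  N(u, v) = r_vv · N̂ = 0.
Evaluating at (u, v) = (7/2, -4*pi/5):
  L = 0, M = -2*sqrt(53)/53, N = 0.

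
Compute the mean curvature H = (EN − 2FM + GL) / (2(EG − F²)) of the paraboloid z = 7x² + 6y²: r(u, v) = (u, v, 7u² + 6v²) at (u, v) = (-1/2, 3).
H = 9379*sqrt(1346)/1811716

With E = 196*u^2 + 1, F = 168*u*v, G = 144*v^2 + 1, L = 14/sqrt(196*u^2 + 144*v^2 + 1), M = 0, N = 12/sqrt(196*u^2 + 144*v^2 + 1), assemble
  H = (EN − 2FM + GL) / (2(EG − F²)) = (1176*u^2 + 1008*v^2 + 13)/(196*u^2 + 144*v^2 + 1)^(3/2).
At (u, v) = (-1/2, 3): H = 9379*sqrt(1346)/1811716.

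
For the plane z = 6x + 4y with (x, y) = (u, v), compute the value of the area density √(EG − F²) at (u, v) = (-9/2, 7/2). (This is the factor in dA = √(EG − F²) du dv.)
√(EG − F²)|_{(-9/2, 7/2)} = sqrt(53)

E = 37, F = 24, G = 17, so EG − F² = 53. Taking the positive square root: √(EG − F²) = sqrt(53). At (u, v) = (-9/2, 7/2): sqrt(53).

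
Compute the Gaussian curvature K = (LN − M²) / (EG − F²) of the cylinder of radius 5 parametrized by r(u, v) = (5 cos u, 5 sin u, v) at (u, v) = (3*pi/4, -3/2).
K = 0

Coefficients of the first fundamental form: E = 25, F = 0, G = 1.
Coefficients of the second fundamental form: L = -5, M = 0, N = 0.
Assemble K = (LN − M²)/(EG − F²) = 0. At (u, v) = (3*pi/4, -3/2): K = 0.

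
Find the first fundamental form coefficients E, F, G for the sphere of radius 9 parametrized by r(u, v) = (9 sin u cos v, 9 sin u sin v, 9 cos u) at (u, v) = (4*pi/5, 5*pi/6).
E = 81;  F = 0;  G = 405/8 - 81*sqrt(5)/8

Partials: r_u = (9*cos(u)*cos(v), 9*sin(v)*cos(u), -9*sin(u)), r_v = (-9*sin(u)*sin(v), 9*sin(u)*cos(v), 0). As functions of (u, v):
  E = r_u · r_u = 81,
  F = r_u · r_v = 0,
  G = r_v · r_v = 81*sin(u)^2.
Evaluating at (u, v) = (4*pi/5, 5*pi/6): E = 81, F = 0, G = 405/8 - 81*sqrt(5)/8.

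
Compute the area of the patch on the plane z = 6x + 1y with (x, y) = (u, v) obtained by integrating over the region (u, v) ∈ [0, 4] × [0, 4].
Area = 16*sqrt(38)

Area = ∫∫ √(EG − F²) du dv with √(EG − F²) = sqrt(38). Integrating over [0, 4] × [0, 4] gives 16*sqrt(38).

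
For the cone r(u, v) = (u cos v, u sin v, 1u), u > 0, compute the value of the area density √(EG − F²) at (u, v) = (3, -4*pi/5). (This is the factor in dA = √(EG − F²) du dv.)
√(EG − F²)|_{(3, -4*pi/5)} = 3*sqrt(2)

E = 2, F = 0, G = u^2, so EG − F² = 2*u^2. Taking the positive square root: √(EG − F²) = sqrt(2)*Abs(u). At (u, v) = (3, -4*pi/5): 3*sqrt(2).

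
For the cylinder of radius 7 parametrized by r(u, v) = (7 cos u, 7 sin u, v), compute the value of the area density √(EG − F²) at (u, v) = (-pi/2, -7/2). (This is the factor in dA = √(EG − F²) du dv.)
√(EG − F²)|_{(-pi/2, -7/2)} = 7

E = 49, F = 0, G = 1, so EG − F² = 49. Taking the positive square root: √(EG − F²) = 7. At (u, v) = (-pi/2, -7/2): 7.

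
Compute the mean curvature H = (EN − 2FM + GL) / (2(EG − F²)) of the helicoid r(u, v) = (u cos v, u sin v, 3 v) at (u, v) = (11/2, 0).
H = 0

With E = 1, F = 0, G = u^2 + 9, L = 0, M = -3/sqrt(u^2 + 9), N = 0, assemble
  H = (EN − 2FM + GL) / (2(EG − F²)) = 0.
At (u, v) = (11/2, 0): H = 0.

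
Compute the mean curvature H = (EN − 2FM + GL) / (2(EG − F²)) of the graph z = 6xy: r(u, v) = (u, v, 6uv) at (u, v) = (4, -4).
H = 3456*sqrt(1153)/1329409

With E = 36*v^2 + 1, F = 36*u*v, G = 36*u^2 + 1, L = 0, M = 6/sqrt(36*u^2 + 36*v^2 + 1), N = 0, assemble
  H = (EN − 2FM + GL) / (2(EG − F²)) = -216*u*v/(36*u^2 + 36*v^2 + 1)^(3/2).
At (u, v) = (4, -4): H = 3456*sqrt(1153)/1329409.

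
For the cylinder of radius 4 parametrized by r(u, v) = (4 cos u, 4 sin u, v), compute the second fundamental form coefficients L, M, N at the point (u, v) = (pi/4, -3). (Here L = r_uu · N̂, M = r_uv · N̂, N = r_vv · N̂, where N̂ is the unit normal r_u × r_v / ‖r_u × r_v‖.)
L = -4;  M = 0;  N = 0

Compute the unit normal N̂(u, v) = (cos(u), sin(u), 0), and the second partials r_uu, r_uv, r_vv. Take dot products:
  L(u, v) = r_uu · N̂ = -4,
  M(u, v) = r_uv · N̂ = 0,
  N(u, v) = r_vv · N̂ = 0.
Evaluating at (u, v) = (pi/4, -3):
  L = -4, M = 0, N = 0.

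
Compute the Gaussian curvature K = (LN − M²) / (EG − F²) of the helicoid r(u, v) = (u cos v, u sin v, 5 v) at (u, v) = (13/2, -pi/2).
K = -400/72361

Coefficients of the first fundamental form: E = 1, F = 0, G = u^2 + 25.
Coefficients of the second fundamental form: L = 0, M = -5/sqrt(u^2 + 25), N = 0.
Assemble K = (LN − M²)/(EG − F²) = -25/(u^2 + 25)^2. At (u, v) = (13/2, -pi/2): K = -400/72361.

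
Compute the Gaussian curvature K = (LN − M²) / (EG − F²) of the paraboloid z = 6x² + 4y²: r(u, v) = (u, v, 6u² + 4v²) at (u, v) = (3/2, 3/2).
K = 96/219961

Coefficients of the first fundamental form: E = 144*u^2 + 1, F = 96*u*v, G = 64*v^2 + 1.
Coefficients of the second fundamental form: L = 12/sqrt(144*u^2 + 64*v^2 + 1), M = 0, N = 8/sqrt(144*u^2 + 64*v^2 + 1).
Assemble K = (LN − M²)/(EG − F²) = 96/(20736*u^4 + 18432*u^2*v^2 + 288*u^2 + 4096*v^4 + 128*v^2 + 1). At (u, v) = (3/2, 3/2): K = 96/219961.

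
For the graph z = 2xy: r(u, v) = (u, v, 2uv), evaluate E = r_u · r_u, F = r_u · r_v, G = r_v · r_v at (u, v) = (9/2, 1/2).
E = 2;  F = 9;  G = 82

Partials: r_u = (1, 0, 2*v), r_v = (0, 1, 2*u). As functions of (u, v):
  E = r_u · r_u = 4*v^2 + 1,
  F = r_u · r_v = 4*u*v,
  G = r_v · r_v = 4*u^2 + 1.
Evaluating at (u, v) = (9/2, 1/2): E = 2, F = 9, G = 82.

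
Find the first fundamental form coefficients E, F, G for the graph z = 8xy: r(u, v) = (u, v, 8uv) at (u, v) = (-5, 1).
E = 65;  F = -320;  G = 1601

Partials: r_u = (1, 0, 8*v), r_v = (0, 1, 8*u). As functions of (u, v):
  E = r_u · r_u = 64*v^2 + 1,
  F = r_u · r_v = 64*u*v,
  G = r_v · r_v = 64*u^2 + 1.
Evaluating at (u, v) = (-5, 1): E = 65, F = -320, G = 1601.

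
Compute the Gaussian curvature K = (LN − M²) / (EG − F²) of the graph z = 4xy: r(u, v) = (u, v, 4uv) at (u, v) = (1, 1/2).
K = -16/441

Coefficients of the first fundamental form: E = 16*v^2 + 1, F = 16*u*v, G = 16*u^2 + 1.
Coefficients of the second fundamental form: L = 0, M = 4/sqrt(16*u^2 + 16*v^2 + 1), N = 0.
Assemble K = (LN − M²)/(EG − F²) = -16/(256*u^4 + 512*u^2*v^2 + 32*u^2 + 256*v^4 + 32*v^2 + 1). At (u, v) = (1, 1/2): K = -16/441.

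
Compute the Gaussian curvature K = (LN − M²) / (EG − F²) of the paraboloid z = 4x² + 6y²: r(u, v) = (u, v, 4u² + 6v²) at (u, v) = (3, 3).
K = 96/3508129

Coefficients of the first fundamental form: E = 64*u^2 + 1, F = 96*u*v, G = 144*v^2 + 1.
Coefficients of the second fundamental form: L = 8/sqrt(64*u^2 + 144*v^2 + 1), M = 0, N = 12/sqrt(64*u^2 + 144*v^2 + 1).
Assemble K = (LN − M²)/(EG − F²) = 96/(4096*u^4 + 18432*u^2*v^2 + 128*u^2 + 20736*v^4 + 288*v^2 + 1). At (u, v) = (3, 3): K = 96/3508129.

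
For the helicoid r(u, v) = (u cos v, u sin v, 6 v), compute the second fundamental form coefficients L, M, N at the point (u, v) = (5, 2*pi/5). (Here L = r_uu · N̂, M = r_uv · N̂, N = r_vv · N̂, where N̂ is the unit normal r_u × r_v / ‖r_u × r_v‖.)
L = 0;  M = -6*sqrt(61)/61;  N = 0

Compute the unit normal N̂(u, v) = (6*sin(v)/sqrt(u^2 + 36), -6*cos(v)/sqrt(u^2 + 36), u/sqrt(u^2 + 36)), and the second partials r_uu, r_uv, r_vv. Take dot products:
  L(u, v) = r_uu · N̂ = 0,
  M(u, v) = r_uv · N̂ = -6/sqrt(u^2 + 36),
  N(u, v) = r_vv · N̂ = 0.
Evaluating at (u, v) = (5, 2*pi/5):
  L = 0, M = -6*sqrt(61)/61, N = 0.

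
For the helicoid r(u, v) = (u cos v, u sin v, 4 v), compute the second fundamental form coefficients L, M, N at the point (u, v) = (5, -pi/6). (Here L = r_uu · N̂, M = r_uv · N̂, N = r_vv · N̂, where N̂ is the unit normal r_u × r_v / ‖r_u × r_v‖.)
L = 0;  M = -4*sqrt(41)/41;  N = 0

Compute the unit normal N̂(u, v) = (4*sin(v)/sqrt(u^2 + 16), -4*cos(v)/sqrt(u^2 + 16), u/sqrt(u^2 + 16)), and the second partials r_uu, r_uv, r_vv. Take dot products:
  L(u, v) = r_uu · N̂ = 0,
  M(u, v) = r_uv · N̂ = -4/sqrt(u^2 + 16),
  N(u, v) = r_vv · N̂ = 0.
Evaluating at (u, v) = (5, -pi/6):
  L = 0, M = -4*sqrt(41)/41, N = 0.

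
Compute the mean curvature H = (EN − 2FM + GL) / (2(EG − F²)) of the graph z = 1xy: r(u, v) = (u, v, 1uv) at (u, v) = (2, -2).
H = 4/27

With E = v^2 + 1, F = u*v, G = u^2 + 1, L = 0, M = 1/sqrt(u^2 + v^2 + 1), N = 0, assemble
  H = (EN − 2FM + GL) / (2(EG − F²)) = -u*v/(u^2 + v^2 + 1)^(3/2).
At (u, v) = (2, -2): H = 4/27.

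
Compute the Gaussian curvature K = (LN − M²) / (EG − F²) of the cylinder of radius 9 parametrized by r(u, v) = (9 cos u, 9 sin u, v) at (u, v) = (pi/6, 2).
K = 0

Coefficients of the first fundamental form: E = 81, F = 0, G = 1.
Coefficients of the second fundamental form: L = -9, M = 0, N = 0.
Assemble K = (LN − M²)/(EG − F²) = 0. At (u, v) = (pi/6, 2): K = 0.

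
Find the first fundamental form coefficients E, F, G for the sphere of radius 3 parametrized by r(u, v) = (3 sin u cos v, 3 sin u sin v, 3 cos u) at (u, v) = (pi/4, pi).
E = 9;  F = 0;  G = 9/2

Partials: r_u = (3*cos(u)*cos(v), 3*sin(v)*cos(u), -3*sin(u)), r_v = (-3*sin(u)*sin(v), 3*sin(u)*cos(v), 0). As functions of (u, v):
  E = r_u · r_u = 9,
  F = r_u · r_v = 0,
  G = r_v · r_v = 9*sin(u)^2.
Evaluating at (u, v) = (pi/4, pi): E = 9, F = 0, G = 9/2.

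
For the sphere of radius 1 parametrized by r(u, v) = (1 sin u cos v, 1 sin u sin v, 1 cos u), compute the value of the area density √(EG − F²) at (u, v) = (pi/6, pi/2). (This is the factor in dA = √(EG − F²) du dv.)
√(EG − F²)|_{(pi/6, pi/2)} = 1/2

E = 1, F = 0, G = sin(u)^2, so EG − F² = sin(u)^2. Taking the positive square root: √(EG − F²) = Abs(sin(u)). At (u, v) = (pi/6, pi/2): 1/2.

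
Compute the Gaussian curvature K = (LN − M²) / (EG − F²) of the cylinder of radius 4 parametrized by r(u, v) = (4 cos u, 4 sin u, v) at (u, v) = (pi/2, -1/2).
K = 0

Coefficients of the first fundamental form: E = 16, F = 0, G = 1.
Coefficients of the second fundamental form: L = -4, M = 0, N = 0.
Assemble K = (LN − M²)/(EG − F²) = 0. At (u, v) = (pi/2, -1/2): K = 0.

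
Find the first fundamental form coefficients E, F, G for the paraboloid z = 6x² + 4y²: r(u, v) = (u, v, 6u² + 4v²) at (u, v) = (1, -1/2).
E = 145;  F = -48;  G = 17

Partials: r_u = (1, 0, 12*u), r_v = (0, 1, 8*v). As functions of (u, v):
  E = r_u · r_u = 144*u^2 + 1,
  F = r_u · r_v = 96*u*v,
  G = r_v · r_v = 64*v^2 + 1.
Evaluating at (u, v) = (1, -1/2): E = 145, F = -48, G = 17.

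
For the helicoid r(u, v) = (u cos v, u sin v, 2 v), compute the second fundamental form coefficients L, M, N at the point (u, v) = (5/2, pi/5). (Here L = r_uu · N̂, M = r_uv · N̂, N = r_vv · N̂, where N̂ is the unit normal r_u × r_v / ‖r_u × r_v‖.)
L = 0;  M = -4*sqrt(41)/41;  N = 0

Compute the unit normal N̂(u, v) = (2*sin(v)/sqrt(u^2 + 4), -2*cos(v)/sqrt(u^2 + 4), u/sqrt(u^2 + 4)), and the second partials r_uu, r_uv, r_vv. Take dot products:
  L(u, v) = r_uu · N̂ = 0,
  M(u, v) = r_uv · N̂ = -2/sqrt(u^2 + 4),
  N(u, v) = r_vv · N̂ = 0.
Evaluating at (u, v) = (5/2, pi/5):
  L = 0, M = -4*sqrt(41)/41, N = 0.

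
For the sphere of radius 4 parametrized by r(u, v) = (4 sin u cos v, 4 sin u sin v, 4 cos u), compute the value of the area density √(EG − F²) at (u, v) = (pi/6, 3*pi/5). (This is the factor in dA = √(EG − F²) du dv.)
√(EG − F²)|_{(pi/6, 3*pi/5)} = 8

E = 16, F = 0, G = 16*sin(u)^2, so EG − F² = 256*sin(u)^2. Taking the positive square root: √(EG − F²) = 16*Abs(sin(u)). At (u, v) = (pi/6, 3*pi/5): 8.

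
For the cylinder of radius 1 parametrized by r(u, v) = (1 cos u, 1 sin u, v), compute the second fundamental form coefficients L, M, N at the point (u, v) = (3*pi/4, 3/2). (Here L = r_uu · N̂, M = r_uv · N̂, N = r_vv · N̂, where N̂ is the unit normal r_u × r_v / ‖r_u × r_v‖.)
L = -1;  M = 0;  N = 0

Compute the unit normal N̂(u, v) = (cos(u), sin(u), 0), and the second partials r_uu, r_uv, r_vv. Take dot products:
  L(u, v) = r_uu · N̂ = -1,
  M(u, v) = r_uv · N̂ = 0,
  N(u, v) = r_vv · N̂ = 0.
Evaluating at (u, v) = (3*pi/4, 3/2):
  L = -1, M = 0, N = 0.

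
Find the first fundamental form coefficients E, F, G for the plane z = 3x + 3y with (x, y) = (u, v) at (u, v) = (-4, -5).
E = 10;  F = 9;  G = 10

Partials: r_u = (1, 0, 3), r_v = (0, 1, 3). As functions of (u, v):
  E = r_u · r_u = 10,
  F = r_u · r_v = 9,
  G = r_v · r_v = 10.
Evaluating at (u, v) = (-4, -5): E = 10, F = 9, G = 10.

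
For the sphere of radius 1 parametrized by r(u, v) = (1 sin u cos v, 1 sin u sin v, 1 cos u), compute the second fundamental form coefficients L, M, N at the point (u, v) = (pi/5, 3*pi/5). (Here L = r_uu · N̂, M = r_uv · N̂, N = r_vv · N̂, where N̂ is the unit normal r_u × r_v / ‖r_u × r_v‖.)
L = -1;  M = 0;  N = -5/8 + sqrt(5)/8

Compute the unit normal N̂(u, v) = (sin(u)^2*cos(v)/Abs(sin(u)), sin(u)^2*sin(v)/Abs(sin(u)), sin(2*u)/(2*Abs(sin(u)))), and the second partials r_uu, r_uv, r_vv. Take dot products:
  L(u, v) = r_uu · N̂ = -sin(u)/Abs(sin(u)),
  M(u, v) = r_uv · N̂ = 0,
  N(u, v) = r_vv · N̂ = -sin(u)^3/Abs(sin(u)).
Evaluating at (u, v) = (pi/5, 3*pi/5):
  L = -1, M = 0, N = -5/8 + sqrt(5)/8.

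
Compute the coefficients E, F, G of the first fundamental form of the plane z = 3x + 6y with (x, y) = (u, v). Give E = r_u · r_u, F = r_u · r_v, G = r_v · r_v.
E = 10;  F = 18;  G = 37

Compute partials: r_u = (1, 0, 3), r_v = (0, 1, 6). Then
  E = r_u · r_u = 10,
  F = r_u · r_v = 18,
  G = r_v · r_v = 37.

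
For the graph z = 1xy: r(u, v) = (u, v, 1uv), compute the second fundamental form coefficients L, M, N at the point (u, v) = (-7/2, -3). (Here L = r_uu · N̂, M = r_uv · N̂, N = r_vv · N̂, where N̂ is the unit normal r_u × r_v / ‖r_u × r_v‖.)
L = 0;  M = 2*sqrt(89)/89;  N = 0

Compute the unit normal N̂(u, v) = (-v/sqrt(u^2 + v^2 + 1), -u/sqrt(u^2 + v^2 + 1), 1/sqrt(u^2 + v^2 + 1)), and the second partials r_uu, r_uv, r_vv. Take dot products:
  L(u, v) = r_uu · N̂ = 0,
  M(u, v) = r_uv · N̂ = 1/sqrt(u^2 + v^2 + 1),
  N(u, v) = r_vv · N̂ = 0.
Evaluating at (u, v) = (-7/2, -3):
  L = 0, M = 2*sqrt(89)/89, N = 0.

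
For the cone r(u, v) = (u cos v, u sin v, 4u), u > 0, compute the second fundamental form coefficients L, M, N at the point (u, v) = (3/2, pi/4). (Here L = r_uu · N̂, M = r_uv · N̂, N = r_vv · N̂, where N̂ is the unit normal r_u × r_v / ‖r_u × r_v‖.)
L = 0;  M = 0;  N = 6*sqrt(17)/17

Compute the unit normal N̂(u, v) = (-4*sqrt(17)*u*cos(v)/(17*Abs(u)), -4*sqrt(17)*u*sin(v)/(17*Abs(u)), sqrt(17)*u/(17*Abs(u))), and the second partials r_uu, r_uv, r_vv. Take dot products:
  L(u, v) = r_uu · N̂ = 0,
  M(u, v) = r_uv · N̂ = 0,
  N(u, v) = r_vv · N̂ = 4*sqrt(17)*u^2/(17*Abs(u)).
Evaluating at (u, v) = (3/2, pi/4):
  L = 0, M = 0, N = 6*sqrt(17)/17.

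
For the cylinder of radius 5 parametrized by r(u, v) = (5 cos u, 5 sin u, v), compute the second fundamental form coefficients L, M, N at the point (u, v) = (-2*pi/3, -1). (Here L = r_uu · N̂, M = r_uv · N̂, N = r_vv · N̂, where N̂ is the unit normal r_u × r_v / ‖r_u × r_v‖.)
L = -5;  M = 0;  N = 0

Compute the unit normal N̂(u, v) = (cos(u), sin(u), 0), and the second partials r_uu, r_uv, r_vv. Take dot products:
  L(u, v) = r_uu · N̂ = -5,
  M(u, v) = r_uv · N̂ = 0,
  N(u, v) = r_vv · N̂ = 0.
Evaluating at (u, v) = (-2*pi/3, -1):
  L = -5, M = 0, N = 0.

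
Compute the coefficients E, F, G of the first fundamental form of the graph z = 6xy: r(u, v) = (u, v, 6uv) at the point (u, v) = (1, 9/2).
E = 730;  F = 162;  G = 37

Partials: r_u = (1, 0, 6*v), r_v = (0, 1, 6*u). As functions of (u, v):
  E = r_u · r_u = 36*v^2 + 1,
  F = r_u · r_v = 36*u*v,
  G = r_v · r_v = 36*u^2 + 1.
Evaluating at (u, v) = (1, 9/2): E = 730, F = 162, G = 37.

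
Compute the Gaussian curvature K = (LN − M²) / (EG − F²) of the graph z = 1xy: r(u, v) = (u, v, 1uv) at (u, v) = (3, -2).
K = -1/196

Coefficients of the first fundamental form: E = v^2 + 1, F = u*v, G = u^2 + 1.
Coefficients of the second fundamental form: L = 0, M = 1/sqrt(u^2 + v^2 + 1), N = 0.
Assemble K = (LN − M²)/(EG − F²) = 1/((u^2*v^2 - (u^2 + 1)*(v^2 + 1))*(u^2 + v^2 + 1)). At (u, v) = (3, -2): K = -1/196.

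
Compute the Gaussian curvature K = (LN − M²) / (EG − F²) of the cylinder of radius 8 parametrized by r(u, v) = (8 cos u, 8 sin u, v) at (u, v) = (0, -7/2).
K = 0

Coefficients of the first fundamental form: E = 64, F = 0, G = 1.
Coefficients of the second fundamental form: L = -8, M = 0, N = 0.
Assemble K = (LN − M²)/(EG − F²) = 0. At (u, v) = (0, -7/2): K = 0.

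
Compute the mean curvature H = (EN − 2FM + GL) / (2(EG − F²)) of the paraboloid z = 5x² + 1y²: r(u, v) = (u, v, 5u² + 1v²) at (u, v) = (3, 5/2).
H = 1031*sqrt(926)/857476

With E = 100*u^2 + 1, F = 20*u*v, G = 4*v^2 + 1, L = 10/sqrt(100*u^2 + 4*v^2 + 1), M = 0, N = 2/sqrt(100*u^2 + 4*v^2 + 1), assemble
  H = (EN − 2FM + GL) / (2(EG − F²)) = 2*(50*u^2 + 10*v^2 + 3)/(100*u^2 + 4*v^2 + 1)^(3/2).
At (u, v) = (3, 5/2): H = 1031*sqrt(926)/857476.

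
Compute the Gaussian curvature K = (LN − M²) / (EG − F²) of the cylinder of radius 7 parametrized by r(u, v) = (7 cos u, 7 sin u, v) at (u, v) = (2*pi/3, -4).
K = 0

Coefficients of the first fundamental form: E = 49, F = 0, G = 1.
Coefficients of the second fundamental form: L = -7, M = 0, N = 0.
Assemble K = (LN − M²)/(EG − F²) = 0. At (u, v) = (2*pi/3, -4): K = 0.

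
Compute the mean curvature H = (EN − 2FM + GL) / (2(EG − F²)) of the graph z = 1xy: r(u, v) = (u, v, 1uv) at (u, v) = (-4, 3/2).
H = 48*sqrt(77)/5929

With E = v^2 + 1, F = u*v, G = u^2 + 1, L = 0, M = 1/sqrt(u^2 + v^2 + 1), N = 0, assemble
  H = (EN − 2FM + GL) / (2(EG − F²)) = -u*v/(u^2 + v^2 + 1)^(3/2).
At (u, v) = (-4, 3/2): H = 48*sqrt(77)/5929.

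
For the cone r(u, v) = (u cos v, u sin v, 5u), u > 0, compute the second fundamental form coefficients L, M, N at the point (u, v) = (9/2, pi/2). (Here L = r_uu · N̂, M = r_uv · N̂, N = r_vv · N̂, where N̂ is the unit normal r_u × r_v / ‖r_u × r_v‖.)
L = 0;  M = 0;  N = 45*sqrt(26)/52

Compute the unit normal N̂(u, v) = (-5*sqrt(26)*u*cos(v)/(26*Abs(u)), -5*sqrt(26)*u*sin(v)/(26*Abs(u)), sqrt(26)*u/(26*Abs(u))), and the second partials r_uu, r_uv, r_vv. Take dot products:
  L(u, v) = r_uu · N̂ = 0,
  M(u, v) = r_uv · N̂ = 0,
  N(u, v) = r_vv · N̂ = 5*sqrt(26)*u^2/(26*Abs(u)).
Evaluating at (u, v) = (9/2, pi/2):
  L = 0, M = 0, N = 45*sqrt(26)/52.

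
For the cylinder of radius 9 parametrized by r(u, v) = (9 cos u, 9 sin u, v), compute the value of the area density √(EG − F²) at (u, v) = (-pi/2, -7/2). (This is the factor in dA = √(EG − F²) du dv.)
√(EG − F²)|_{(-pi/2, -7/2)} = 9

E = 81, F = 0, G = 1, so EG − F² = 81. Taking the positive square root: √(EG − F²) = 9. At (u, v) = (-pi/2, -7/2): 9.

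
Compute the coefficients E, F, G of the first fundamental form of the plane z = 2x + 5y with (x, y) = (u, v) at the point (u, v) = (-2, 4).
E = 5;  F = 10;  G = 26

Partials: r_u = (1, 0, 2), r_v = (0, 1, 5). As functions of (u, v):
  E = r_u · r_u = 5,
  F = r_u · r_v = 10,
  G = r_v · r_v = 26.
Evaluating at (u, v) = (-2, 4): E = 5, F = 10, G = 26.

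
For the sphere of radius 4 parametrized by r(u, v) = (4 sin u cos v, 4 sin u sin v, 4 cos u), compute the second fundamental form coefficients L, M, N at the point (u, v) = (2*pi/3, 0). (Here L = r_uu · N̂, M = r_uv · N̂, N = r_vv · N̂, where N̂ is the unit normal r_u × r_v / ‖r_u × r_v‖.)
L = -4;  M = 0;  N = -3

Compute the unit normal N̂(u, v) = (sin(u)^2*cos(v)/Abs(sin(u)), sin(u)^2*sin(v)/Abs(sin(u)), sin(2*u)/(2*Abs(sin(u)))), and the second partials r_uu, r_uv, r_vv. Take dot products:
  L(u, v) = r_uu · N̂ = -4*sin(u)/Abs(sin(u)),
  M(u, v) = r_uv · N̂ = 0,
  N(u, v) = r_vv · N̂ = -4*sin(u)^3/Abs(sin(u)).
Evaluating at (u, v) = (2*pi/3, 0):
  L = -4, M = 0, N = -3.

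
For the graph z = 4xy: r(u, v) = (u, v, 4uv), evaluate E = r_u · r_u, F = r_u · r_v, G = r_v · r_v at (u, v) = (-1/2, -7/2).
E = 197;  F = 28;  G = 5

Partials: r_u = (1, 0, 4*v), r_v = (0, 1, 4*u). As functions of (u, v):
  E = r_u · r_u = 16*v^2 + 1,
  F = r_u · r_v = 16*u*v,
  G = r_v · r_v = 16*u^2 + 1.
Evaluating at (u, v) = (-1/2, -7/2): E = 197, F = 28, G = 5.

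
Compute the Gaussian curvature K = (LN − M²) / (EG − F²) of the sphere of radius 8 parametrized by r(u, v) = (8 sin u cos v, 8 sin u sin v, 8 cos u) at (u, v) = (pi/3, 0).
K = 1/64

Coefficients of the first fundamental form: E = 64, F = 0, G = 64*sin(u)^2.
Coefficients of the second fundamental form: L = -8*sin(u)/Abs(sin(u)), M = 0, N = -8*sin(u)^3/Abs(sin(u)).
Assemble K = (LN − M²)/(EG − F²) = 1/64. At (u, v) = (pi/3, 0): K = 1/64.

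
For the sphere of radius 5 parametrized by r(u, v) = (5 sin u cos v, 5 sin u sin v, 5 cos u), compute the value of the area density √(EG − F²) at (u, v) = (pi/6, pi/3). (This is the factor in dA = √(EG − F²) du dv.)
√(EG − F²)|_{(pi/6, pi/3)} = 25/2

E = 25, F = 0, G = 25*sin(u)^2, so EG − F² = 625*sin(u)^2. Taking the positive square root: √(EG − F²) = 25*Abs(sin(u)). At (u, v) = (pi/6, pi/3): 25/2.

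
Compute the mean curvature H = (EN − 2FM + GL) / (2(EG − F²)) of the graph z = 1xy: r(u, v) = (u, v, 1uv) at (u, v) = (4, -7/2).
H = 112*sqrt(13)/4563

With E = v^2 + 1, F = u*v, G = u^2 + 1, L = 0, M = 1/sqrt(u^2 + v^2 + 1), N = 0, assemble
  H = (EN − 2FM + GL) / (2(EG − F²)) = -u*v/(u^2 + v^2 + 1)^(3/2).
At (u, v) = (4, -7/2): H = 112*sqrt(13)/4563.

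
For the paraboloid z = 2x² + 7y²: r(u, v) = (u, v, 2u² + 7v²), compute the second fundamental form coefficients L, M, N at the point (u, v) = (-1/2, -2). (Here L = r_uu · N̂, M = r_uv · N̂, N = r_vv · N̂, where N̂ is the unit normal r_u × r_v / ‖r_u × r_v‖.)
L = 4*sqrt(789)/789;  M = 0;  N = 14*sqrt(789)/789

Compute the unit normal N̂(u, v) = (-4*u/sqrt(16*u^2 + 196*v^2 + 1), -14*v/sqrt(16*u^2 + 196*v^2 + 1), 1/sqrt(16*u^2 + 196*v^2 + 1)), and the second partials r_uu, r_uv, r_vv. Take dot products:
  L(u, v) = r_uu · N̂ = 4/sqrt(16*u^2 + 196*v^2 + 1),
  M(u, v) = r_uv · N̂ = 0,
  N(u, v) = r_vv · N̂ = 14/sqrt(16*u^2 + 196*v^2 + 1).
Evaluating at (u, v) = (-1/2, -2):
  L = 4*sqrt(789)/789, M = 0, N = 14*sqrt(789)/789.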